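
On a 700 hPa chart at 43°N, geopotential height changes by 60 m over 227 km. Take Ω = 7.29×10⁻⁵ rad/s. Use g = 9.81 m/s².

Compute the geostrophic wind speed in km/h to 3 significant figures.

Coriolis parameter at 43°N:
f = 2Ω sin φ = 2 × 7.29×10⁻⁵ × sin 43° = 9.94×10⁻⁵ s⁻¹
Height gradient: |∂Z/∂n| = 60 m / 227000 m = 2.64×10⁻⁴
On a pressure surface, geostrophic balance gives V_g = (g/f)|∂Z/∂n|:
V_g = 9.81 × 2.64×10⁻⁴ / 9.94×10⁻⁵ = 26.1 m/s
Converting: 26.1 m/s × 3.6 = 93.9 km/h

93.9 km/h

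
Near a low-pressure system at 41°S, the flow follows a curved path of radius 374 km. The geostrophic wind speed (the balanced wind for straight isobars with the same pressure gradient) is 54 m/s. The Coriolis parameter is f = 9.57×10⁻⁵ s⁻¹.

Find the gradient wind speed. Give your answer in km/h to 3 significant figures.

Around a low, centrifugal force acts outward with Coriolis, so pressure-gradient force balances both:
(1/ρ)|∂P/∂n| = fV + V²/R  →  V² + fR·V − fR·V_g = 0
With fR = 9.57×10⁻⁵ × 374×10³ m = 35.8 m/s:
V = [−fR + √((fR)² + 4 fR V_g)]/2 = [−35.8 + √(35.8² + 4×35.8×54)]/2 = 29.6 m/s
Subgeostrophic (V < V_g = 54 m/s), as expected around a low.
Converting: 29.6 m/s × 3.6 = 106 km/h

106 km/h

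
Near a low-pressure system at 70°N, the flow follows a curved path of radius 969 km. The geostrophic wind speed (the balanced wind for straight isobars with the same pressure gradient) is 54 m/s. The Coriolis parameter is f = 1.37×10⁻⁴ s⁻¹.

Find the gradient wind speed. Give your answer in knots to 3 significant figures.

Around a low, centrifugal force acts outward with Coriolis, so pressure-gradient force balances both:
(1/ρ)|∂P/∂n| = fV + V²/R  →  V² + fR·V − fR·V_g = 0
With fR = 1.37×10⁻⁴ × 969×10³ m = 133 m/s:
V = [−fR + √((fR)² + 4 fR V_g)]/2 = [−133 + √(133² + 4×133×54)]/2 = 41.2 m/s
Subgeostrophic (V < V_g = 54 m/s), as expected around a low.
Converting: 41.2 m/s × 1.944 = 80.1 knots

80.1 knots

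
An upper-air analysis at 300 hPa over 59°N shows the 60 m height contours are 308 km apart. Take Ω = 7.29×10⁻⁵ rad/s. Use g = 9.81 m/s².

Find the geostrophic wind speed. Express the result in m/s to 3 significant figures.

Coriolis parameter at 59°N:
f = 2Ω sin φ = 2 × 7.29×10⁻⁵ × sin 59° = 1.25×10⁻⁴ s⁻¹
Height gradient: |∂Z/∂n| = 60 m / 308000 m = 1.95×10⁻⁴
On a pressure surface, geostrophic balance gives V_g = (g/f)|∂Z/∂n|:
V_g = 9.81 × 1.95×10⁻⁴ / 1.25×10⁻⁴ = 15.3 m/s

15.3 m/s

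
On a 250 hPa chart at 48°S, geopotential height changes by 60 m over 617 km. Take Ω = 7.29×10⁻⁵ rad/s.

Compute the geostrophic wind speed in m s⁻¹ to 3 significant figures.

8.80 m s⁻¹

Coriolis parameter at 48°S:
f = 2Ω sin φ = 2 × 7.29×10⁻⁵ × sin 48° = 1.08×10⁻⁴ s⁻¹
Height gradient: |∂Z/∂n| = 60 m / 617000 m = 9.72×10⁻⁵
On a pressure surface, geostrophic balance gives V_g = (g/f)|∂Z/∂n|:
V_g = 9.81 × 9.72×10⁻⁵ / 1.08×10⁻⁴ = 8.80 m/s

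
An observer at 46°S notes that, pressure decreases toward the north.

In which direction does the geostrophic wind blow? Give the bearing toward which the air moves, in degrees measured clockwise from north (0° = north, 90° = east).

The pressure-gradient force points toward the north (bearing 000°).
Geostrophic balance: in the Southern Hemisphere the Coriolis force deflects motion to the left, so the geostrophic wind blows 90° to the left of the pressure-gradient force (low pressure on the right).
Rotating 000° by 90° counterclockwise gives 270° — the wind blows toward the west.

270°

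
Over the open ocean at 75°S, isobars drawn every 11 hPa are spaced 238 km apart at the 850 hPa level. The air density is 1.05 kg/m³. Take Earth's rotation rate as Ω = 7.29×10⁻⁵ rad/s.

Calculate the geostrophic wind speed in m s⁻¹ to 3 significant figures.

Coriolis parameter at 75°S:
f = 2Ω sin φ = 2 × 7.29×10⁻⁵ × sin 75° = 1.41×10⁻⁴ s⁻¹
Pressure gradient: |∂P/∂n| = 1100 Pa / 238000 m = 4.62×10⁻³ Pa/m
Geostrophic balance (pressure-gradient force = Coriolis force):
V_g = (1/(fρ)) |∂P/∂n| = 4.62×10⁻³ / (1.41×10⁻⁴ × 1.05) = 31.3 m/s

31.3 m s⁻¹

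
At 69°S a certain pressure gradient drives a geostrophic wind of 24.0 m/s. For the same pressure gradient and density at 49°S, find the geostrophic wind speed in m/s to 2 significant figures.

30 m/s

With the same pressure gradient and density, V_g ∝ 1/f ∝ 1/sin φ.
V₂ = V₁ · sin φ₁ / sin φ₂ = 24.0 × sin 69° / sin 49°
V₂ = 24.0 × 0.9336/0.7547 = 30 m/s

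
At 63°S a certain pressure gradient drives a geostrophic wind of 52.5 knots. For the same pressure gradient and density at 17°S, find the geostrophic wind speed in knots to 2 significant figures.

160 knots

With the same pressure gradient and density, V_g ∝ 1/f ∝ 1/sin φ.
V₂ = V₁ · sin φ₁ / sin φ₂ = 52.5 × sin 63° / sin 17°
V₂ = 52.5 × 0.8910/0.2924 = 160 knots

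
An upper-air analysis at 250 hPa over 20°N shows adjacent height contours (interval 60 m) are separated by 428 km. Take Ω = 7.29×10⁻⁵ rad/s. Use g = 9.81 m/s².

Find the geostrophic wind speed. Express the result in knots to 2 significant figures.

Coriolis parameter at 20°N:
f = 2Ω sin φ = 2 × 7.29×10⁻⁵ × sin 20° = 4.99×10⁻⁵ s⁻¹
Height gradient: |∂Z/∂n| = 60 m / 428000 m = 1.40×10⁻⁴
On a pressure surface, geostrophic balance gives V_g = (g/f)|∂Z/∂n|:
V_g = 9.81 × 1.40×10⁻⁴ / 4.99×10⁻⁵ = 27.6 m/s
Converting: 27.6 m/s × 1.944 = 54 knots

54 knots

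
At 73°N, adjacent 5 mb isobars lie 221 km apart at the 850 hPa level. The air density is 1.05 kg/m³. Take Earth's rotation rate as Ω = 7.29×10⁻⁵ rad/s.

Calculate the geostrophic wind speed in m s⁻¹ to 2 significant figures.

15 m s⁻¹

Coriolis parameter at 73°N:
f = 2Ω sin φ = 2 × 7.29×10⁻⁵ × sin 73° = 1.39×10⁻⁴ s⁻¹
Pressure gradient: |∂P/∂n| = 500 Pa / 221000 m = 2.26×10⁻³ Pa/m
Geostrophic balance (pressure-gradient force = Coriolis force):
V_g = (1/(fρ)) |∂P/∂n| = 2.26×10⁻³ / (1.39×10⁻⁴ × 1.05) = 15.5 m/s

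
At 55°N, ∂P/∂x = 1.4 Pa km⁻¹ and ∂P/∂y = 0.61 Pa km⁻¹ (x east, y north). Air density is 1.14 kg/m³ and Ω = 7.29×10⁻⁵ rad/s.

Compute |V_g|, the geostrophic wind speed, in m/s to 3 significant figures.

Coriolis parameter at 55°N:
f = 2Ω sin φ = 2 × 7.29×10⁻⁵ × sin 55° = 1.19×10⁻⁴ s⁻¹
Component geostrophic relations (x east, y north):
u_g = −(1/(fρ)) ∂P/∂y,  v_g = (1/(fρ)) ∂P/∂x
u_g = −(0.61×10⁻³)/(1.19×10⁻⁴ × 1.14) = −4.48 m/s;  v_g = (1.4×10⁻³)/(1.19×10⁻⁴ × 1.14) = 10.3 m/s
|V_g| = √(u_g² + v_g²) = 11.2 m/s

11.2 m/s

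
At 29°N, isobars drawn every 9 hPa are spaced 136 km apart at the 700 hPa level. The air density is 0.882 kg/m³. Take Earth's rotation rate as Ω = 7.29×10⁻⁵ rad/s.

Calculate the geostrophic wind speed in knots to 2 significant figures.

Coriolis parameter at 29°N:
f = 2Ω sin φ = 2 × 7.29×10⁻⁵ × sin 29° = 7.07×10⁻⁵ s⁻¹
Pressure gradient: |∂P/∂n| = 900 Pa / 136000 m = 6.62×10⁻³ Pa/m
Geostrophic balance (pressure-gradient force = Coriolis force):
V_g = (1/(fρ)) |∂P/∂n| = 6.62×10⁻³ / (7.07×10⁻⁵ × 0.882) = 106 m/s
Converting: 106 m/s × 1.944 = 210 knots

210 knots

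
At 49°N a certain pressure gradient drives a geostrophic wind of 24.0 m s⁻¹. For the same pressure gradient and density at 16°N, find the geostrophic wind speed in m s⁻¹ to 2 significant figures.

66 m s⁻¹

With the same pressure gradient and density, V_g ∝ 1/f ∝ 1/sin φ.
V₂ = V₁ · sin φ₁ / sin φ₂ = 24.0 × sin 49° / sin 16°
V₂ = 24.0 × 0.7547/0.2756 = 66 m s⁻¹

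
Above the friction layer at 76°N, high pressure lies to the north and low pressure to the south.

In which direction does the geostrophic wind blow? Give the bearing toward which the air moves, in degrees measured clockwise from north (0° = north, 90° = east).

The pressure-gradient force points toward the south (bearing 180°).
Geostrophic balance: in the Northern Hemisphere the Coriolis force deflects motion to the right, so the geostrophic wind blows 90° to the right of the pressure-gradient force (low pressure on the left).
Rotating 180° by 90° clockwise gives 270° — the wind blows toward the west.

270°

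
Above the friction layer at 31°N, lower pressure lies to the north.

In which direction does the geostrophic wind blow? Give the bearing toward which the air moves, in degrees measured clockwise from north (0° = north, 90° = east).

The pressure-gradient force points toward the north (bearing 000°).
Geostrophic balance: in the Northern Hemisphere the Coriolis force deflects motion to the right, so the geostrophic wind blows 90° to the right of the pressure-gradient force (low pressure on the left).
Rotating 000° by 90° clockwise gives 090° — the wind blows toward the east.

090°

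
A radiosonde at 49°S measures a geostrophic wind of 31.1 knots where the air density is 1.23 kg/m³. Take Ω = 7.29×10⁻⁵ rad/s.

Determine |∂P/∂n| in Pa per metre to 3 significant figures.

2.17×10⁻³ Pa/m

Coriolis parameter at 49°S:
f = 2Ω sin φ = 2 × 7.29×10⁻⁵ × sin 49° = 1.10×10⁻⁴ s⁻¹
Wind speed in SI: 31.1 knots = 16.0 m/s
Geostrophic balance rearranged: |∂P/∂n| = f ρ V_g
|∂P/∂n| = 1.10×10⁻⁴ × 1.23 × 16.0 = 2.17×10⁻³ Pa/m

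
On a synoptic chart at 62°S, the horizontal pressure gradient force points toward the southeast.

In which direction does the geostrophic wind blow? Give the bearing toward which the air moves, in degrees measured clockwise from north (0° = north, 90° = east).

045°

The pressure-gradient force points toward the southeast (bearing 135°).
Geostrophic balance: in the Southern Hemisphere the Coriolis force deflects motion to the left, so the geostrophic wind blows 90° to the left of the pressure-gradient force (low pressure on the right).
Rotating 135° by 90° counterclockwise gives 045° — the wind blows toward the northeast.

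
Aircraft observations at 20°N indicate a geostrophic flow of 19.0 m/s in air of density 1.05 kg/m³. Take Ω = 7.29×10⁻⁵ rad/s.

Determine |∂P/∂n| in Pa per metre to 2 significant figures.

9.9×10⁻⁴ Pa/m

Coriolis parameter at 20°N:
f = 2Ω sin φ = 2 × 7.29×10⁻⁵ × sin 20° = 4.99×10⁻⁵ s⁻¹
Geostrophic balance rearranged: |∂P/∂n| = f ρ V_g
|∂P/∂n| = 4.99×10⁻⁵ × 1.05 × 19.0 = 9.95×10⁻⁴ Pa/m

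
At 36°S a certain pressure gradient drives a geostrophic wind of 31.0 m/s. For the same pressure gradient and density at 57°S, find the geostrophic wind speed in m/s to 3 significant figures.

With the same pressure gradient and density, V_g ∝ 1/f ∝ 1/sin φ.
V₂ = V₁ · sin φ₁ / sin φ₂ = 31.0 × sin 36° / sin 57°
V₂ = 31.0 × 0.5878/0.8387 = 21.7 m/s

21.7 m/s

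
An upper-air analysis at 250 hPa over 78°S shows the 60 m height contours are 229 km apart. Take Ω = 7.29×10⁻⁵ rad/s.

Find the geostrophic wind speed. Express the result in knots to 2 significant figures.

35 knots

Coriolis parameter at 78°S:
f = 2Ω sin φ = 2 × 7.29×10⁻⁵ × sin 78° = 1.43×10⁻⁴ s⁻¹
Height gradient: |∂Z/∂n| = 60 m / 229000 m = 2.62×10⁻⁴
On a pressure surface, geostrophic balance gives V_g = (g/f)|∂Z/∂n|:
V_g = 9.81 × 2.62×10⁻⁴ / 1.43×10⁻⁴ = 18.0 m/s
Converting: 18.0 m/s × 1.944 = 35 knots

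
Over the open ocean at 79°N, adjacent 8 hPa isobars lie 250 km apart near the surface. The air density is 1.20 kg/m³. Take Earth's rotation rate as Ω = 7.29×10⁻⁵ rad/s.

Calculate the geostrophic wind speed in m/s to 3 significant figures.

Coriolis parameter at 79°N:
f = 2Ω sin φ = 2 × 7.29×10⁻⁵ × sin 79° = 1.43×10⁻⁴ s⁻¹
Pressure gradient: |∂P/∂n| = 800 Pa / 250000 m = 3.20×10⁻³ Pa/m
Geostrophic balance (pressure-gradient force = Coriolis force):
V_g = (1/(fρ)) |∂P/∂n| = 3.20×10⁻³ / (1.43×10⁻⁴ × 1.20) = 18.6 m/s

18.6 m/s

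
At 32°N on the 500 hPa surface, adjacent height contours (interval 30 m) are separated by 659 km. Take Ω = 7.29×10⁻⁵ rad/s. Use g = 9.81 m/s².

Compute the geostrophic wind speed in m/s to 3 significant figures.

5.78 m/s

Coriolis parameter at 32°N:
f = 2Ω sin φ = 2 × 7.29×10⁻⁵ × sin 32° = 7.73×10⁻⁵ s⁻¹
Height gradient: |∂Z/∂n| = 30 m / 659000 m = 4.55×10⁻⁵
On a pressure surface, geostrophic balance gives V_g = (g/f)|∂Z/∂n|:
V_g = 9.81 × 4.55×10⁻⁵ / 7.73×10⁻⁵ = 5.78 m/s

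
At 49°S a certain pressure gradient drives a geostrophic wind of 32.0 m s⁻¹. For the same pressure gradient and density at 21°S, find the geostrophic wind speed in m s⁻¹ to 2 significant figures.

With the same pressure gradient and density, V_g ∝ 1/f ∝ 1/sin φ.
V₂ = V₁ · sin φ₁ / sin φ₂ = 32.0 × sin 49° / sin 21°
V₂ = 32.0 × 0.7547/0.3584 = 67 m s⁻¹

67 m s⁻¹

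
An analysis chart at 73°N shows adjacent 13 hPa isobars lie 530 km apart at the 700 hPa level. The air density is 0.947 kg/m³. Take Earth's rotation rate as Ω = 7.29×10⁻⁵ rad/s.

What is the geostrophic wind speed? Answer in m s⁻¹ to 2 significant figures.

Coriolis parameter at 73°N:
f = 2Ω sin φ = 2 × 7.29×10⁻⁵ × sin 73° = 1.39×10⁻⁴ s⁻¹
Pressure gradient: |∂P/∂n| = 1300 Pa / 530000 m = 2.45×10⁻³ Pa/m
Geostrophic balance (pressure-gradient force = Coriolis force):
V_g = (1/(fρ)) |∂P/∂n| = 2.45×10⁻³ / (1.39×10⁻⁴ × 0.947) = 18.6 m/s

19 m s⁻¹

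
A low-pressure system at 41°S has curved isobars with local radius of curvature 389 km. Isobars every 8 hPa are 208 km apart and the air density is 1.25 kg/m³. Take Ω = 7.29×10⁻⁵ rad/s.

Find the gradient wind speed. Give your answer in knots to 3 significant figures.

Coriolis parameter at 41°S:
f = 2Ω sin φ = 2 × 7.29×10⁻⁵ × sin 41° = 9.57×10⁻⁵ s⁻¹
Pressure gradient: |∂P/∂n| = 800 Pa / 208000 m = 3.85×10⁻³ Pa/m
Geostrophic speed: V_g = |∂P/∂n|/(fρ) = 3.85×10⁻³/(9.57×10⁻⁵ × 1.25) = 32.2 m/s
Around a low, centrifugal force acts outward with Coriolis, so pressure-gradient force balances both:
(1/ρ)|∂P/∂n| = fV + V²/R  →  V² + fR·V − fR·V_g = 0
With fR = 9.57×10⁻⁵ × 389×10³ m = 37.2 m/s:
V = [−fR + √((fR)² + 4 fR V_g)]/2 = [−37.2 + √(37.2² + 4×37.2×32.2)]/2 = 20.7 m/s
Subgeostrophic (V < V_g = 32.2 m/s), as expected around a low.
Converting: 20.7 m/s × 1.944 = 40.2 knots

40.2 knots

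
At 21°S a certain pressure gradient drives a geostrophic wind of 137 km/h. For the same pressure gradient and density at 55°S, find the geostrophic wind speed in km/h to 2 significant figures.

60 km/h

With the same pressure gradient and density, V_g ∝ 1/f ∝ 1/sin φ.
V₂ = V₁ · sin φ₁ / sin φ₂ = 137 × sin 21° / sin 55°
V₂ = 137 × 0.3584/0.8192 = 60 km/h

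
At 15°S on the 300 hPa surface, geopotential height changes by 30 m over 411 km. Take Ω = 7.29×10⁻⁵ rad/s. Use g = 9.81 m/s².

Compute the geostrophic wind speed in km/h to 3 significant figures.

Coriolis parameter at 15°S:
f = 2Ω sin φ = 2 × 7.29×10⁻⁵ × sin 15° = 3.77×10⁻⁵ s⁻¹
Height gradient: |∂Z/∂n| = 30 m / 411000 m = 7.30×10⁻⁵
On a pressure surface, geostrophic balance gives V_g = (g/f)|∂Z/∂n|:
V_g = 9.81 × 7.30×10⁻⁵ / 3.77×10⁻⁵ = 19.0 m/s
Converting: 19.0 m/s × 3.6 = 68.3 km/h

68.3 km/h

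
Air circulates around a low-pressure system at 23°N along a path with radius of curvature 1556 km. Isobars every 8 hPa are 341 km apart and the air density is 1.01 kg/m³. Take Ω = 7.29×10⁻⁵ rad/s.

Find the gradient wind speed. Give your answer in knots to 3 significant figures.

Coriolis parameter at 23°N:
f = 2Ω sin φ = 2 × 7.29×10⁻⁵ × sin 23° = 5.70×10⁻⁵ s⁻¹
Pressure gradient: |∂P/∂n| = 800 Pa / 341000 m = 2.35×10⁻³ Pa/m
Geostrophic speed: V_g = |∂P/∂n|/(fρ) = 2.35×10⁻³/(5.70×10⁻⁵ × 1.01) = 40.8 m/s
Around a low, centrifugal force acts outward with Coriolis, so pressure-gradient force balances both:
(1/ρ)|∂P/∂n| = fV + V²/R  →  V² + fR·V − fR·V_g = 0
With fR = 5.70×10⁻⁵ × 1556×10³ m = 88.6 m/s:
V = [−fR + √((fR)² + 4 fR V_g)]/2 = [−88.6 + √(88.6² + 4×88.6×40.8)]/2 = 30.4 m/s
Subgeostrophic (V < V_g = 40.8 m/s), as expected around a low.
Converting: 30.4 m/s × 1.944 = 59.0 knots

59.0 knots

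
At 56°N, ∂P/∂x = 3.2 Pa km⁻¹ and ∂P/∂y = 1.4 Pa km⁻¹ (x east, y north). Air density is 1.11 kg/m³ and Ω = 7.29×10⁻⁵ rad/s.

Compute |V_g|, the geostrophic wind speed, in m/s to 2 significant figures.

Coriolis parameter at 56°N:
f = 2Ω sin φ = 2 × 7.29×10⁻⁵ × sin 56° = 1.21×10⁻⁴ s⁻¹
Component geostrophic relations (x east, y north):
u_g = −(1/(fρ)) ∂P/∂y,  v_g = (1/(fρ)) ∂P/∂x
u_g = −(1.4×10⁻³)/(1.21×10⁻⁴ × 1.11) = −10.4 m/s;  v_g = (3.2×10⁻³)/(1.21×10⁻⁴ × 1.11) = 23.9 m/s
|V_g| = √(u_g² + v_g²) = 26.0 m/s

26 m/s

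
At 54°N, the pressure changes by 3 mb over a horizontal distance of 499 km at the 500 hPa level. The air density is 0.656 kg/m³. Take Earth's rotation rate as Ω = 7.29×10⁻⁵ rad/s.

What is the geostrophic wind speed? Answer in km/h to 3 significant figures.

Coriolis parameter at 54°N:
f = 2Ω sin φ = 2 × 7.29×10⁻⁵ × sin 54° = 1.18×10⁻⁴ s⁻¹
Pressure gradient: |∂P/∂n| = 300 Pa / 499000 m = 6.01×10⁻⁴ Pa/m
Geostrophic balance (pressure-gradient force = Coriolis force):
V_g = (1/(fρ)) |∂P/∂n| = 6.01×10⁻⁴ / (1.18×10⁻⁴ × 0.656) = 7.77 m/s
Converting: 7.77 m/s × 3.6 = 28.0 km/h

28.0 km/h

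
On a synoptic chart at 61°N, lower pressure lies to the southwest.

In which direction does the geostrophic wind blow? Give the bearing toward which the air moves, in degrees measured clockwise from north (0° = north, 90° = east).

The pressure-gradient force points toward the southwest (bearing 225°).
Geostrophic balance: in the Northern Hemisphere the Coriolis force deflects motion to the right, so the geostrophic wind blows 90° to the right of the pressure-gradient force (low pressure on the left).
Rotating 225° by 90° clockwise gives 315° — the wind blows toward the northwest.

315°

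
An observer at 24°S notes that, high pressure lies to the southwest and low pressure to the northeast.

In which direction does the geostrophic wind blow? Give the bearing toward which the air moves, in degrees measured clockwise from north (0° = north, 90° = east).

315°

The pressure-gradient force points toward the northeast (bearing 045°).
Geostrophic balance: in the Southern Hemisphere the Coriolis force deflects motion to the left, so the geostrophic wind blows 90° to the left of the pressure-gradient force (low pressure on the right).
Rotating 045° by 90° counterclockwise gives 315° — the wind blows toward the northwest.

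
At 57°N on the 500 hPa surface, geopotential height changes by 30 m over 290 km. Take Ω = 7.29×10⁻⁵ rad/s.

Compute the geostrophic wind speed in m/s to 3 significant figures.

Coriolis parameter at 57°N:
f = 2Ω sin φ = 2 × 7.29×10⁻⁵ × sin 57° = 1.22×10⁻⁴ s⁻¹
Height gradient: |∂Z/∂n| = 30 m / 290000 m = 1.03×10⁻⁴
On a pressure surface, geostrophic balance gives V_g = (g/f)|∂Z/∂n|:
V_g = 9.81 × 1.03×10⁻⁴ / 1.22×10⁻⁴ = 8.30 m/s

8.30 m/s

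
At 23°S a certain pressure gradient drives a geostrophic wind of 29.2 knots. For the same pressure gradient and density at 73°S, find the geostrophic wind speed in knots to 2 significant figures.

12 knots

With the same pressure gradient and density, V_g ∝ 1/f ∝ 1/sin φ.
V₂ = V₁ · sin φ₁ / sin φ₂ = 29.2 × sin 23° / sin 73°
V₂ = 29.2 × 0.3907/0.9563 = 12 knots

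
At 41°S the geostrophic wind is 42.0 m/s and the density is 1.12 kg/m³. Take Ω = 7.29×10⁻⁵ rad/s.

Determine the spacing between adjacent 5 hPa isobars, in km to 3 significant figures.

111 km

Coriolis parameter at 41°S:
f = 2Ω sin φ = 2 × 7.29×10⁻⁵ × sin 41° = 9.57×10⁻⁵ s⁻¹
Geostrophic balance rearranged: |∂P/∂n| = f ρ V_g
|∂P/∂n| = 9.57×10⁻⁵ × 1.12 × 42.0 = 4.50×10⁻³ Pa/m
Isobar spacing: Δn = ΔP/|∂P/∂n| = 500 Pa / 4.50×10⁻³ Pa/m = 111123 m ≈ 111 km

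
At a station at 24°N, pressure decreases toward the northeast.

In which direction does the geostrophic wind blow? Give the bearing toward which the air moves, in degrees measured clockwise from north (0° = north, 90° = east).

The pressure-gradient force points toward the northeast (bearing 045°).
Geostrophic balance: in the Northern Hemisphere the Coriolis force deflects motion to the right, so the geostrophic wind blows 90° to the right of the pressure-gradient force (low pressure on the left).
Rotating 045° by 90° clockwise gives 135° — the wind blows toward the southeast.

135°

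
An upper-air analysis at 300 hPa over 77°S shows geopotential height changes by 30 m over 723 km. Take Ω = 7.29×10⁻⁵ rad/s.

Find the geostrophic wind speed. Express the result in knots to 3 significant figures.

Coriolis parameter at 77°S:
f = 2Ω sin φ = 2 × 7.29×10⁻⁵ × sin 77° = 1.42×10⁻⁴ s⁻¹
Height gradient: |∂Z/∂n| = 30 m / 723000 m = 4.15×10⁻⁵
On a pressure surface, geostrophic balance gives V_g = (g/f)|∂Z/∂n|:
V_g = 9.81 × 4.15×10⁻⁵ / 1.42×10⁻⁴ = 2.87 m/s
Converting: 2.87 m/s × 1.944 = 5.57 knots

5.57 knots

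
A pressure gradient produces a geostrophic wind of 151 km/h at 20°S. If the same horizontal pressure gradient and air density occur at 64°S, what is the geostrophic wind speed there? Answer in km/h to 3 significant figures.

With the same pressure gradient and density, V_g ∝ 1/f ∝ 1/sin φ.
V₂ = V₁ · sin φ₁ / sin φ₂ = 151 × sin 20° / sin 64°
V₂ = 151 × 0.3420/0.8988 = 57.5 km/h

57.5 km/h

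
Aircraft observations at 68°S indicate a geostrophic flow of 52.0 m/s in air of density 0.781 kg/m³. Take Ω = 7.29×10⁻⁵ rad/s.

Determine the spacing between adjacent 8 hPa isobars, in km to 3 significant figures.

146 km

Coriolis parameter at 68°S:
f = 2Ω sin φ = 2 × 7.29×10⁻⁵ × sin 68° = 1.35×10⁻⁴ s⁻¹
Geostrophic balance rearranged: |∂P/∂n| = f ρ V_g
|∂P/∂n| = 1.35×10⁻⁴ × 0.781 × 52.0 = 5.49×10⁻³ Pa/m
Isobar spacing: Δn = ΔP/|∂P/∂n| = 800 Pa / 5.49×10⁻³ Pa/m = 145718 m ≈ 146 km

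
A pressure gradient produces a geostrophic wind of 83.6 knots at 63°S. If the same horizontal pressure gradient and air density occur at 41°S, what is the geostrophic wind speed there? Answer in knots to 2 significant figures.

110 knots

With the same pressure gradient and density, V_g ∝ 1/f ∝ 1/sin φ.
V₂ = V₁ · sin φ₁ / sin φ₂ = 83.6 × sin 63° / sin 41°
V₂ = 83.6 × 0.8910/0.6561 = 110 knots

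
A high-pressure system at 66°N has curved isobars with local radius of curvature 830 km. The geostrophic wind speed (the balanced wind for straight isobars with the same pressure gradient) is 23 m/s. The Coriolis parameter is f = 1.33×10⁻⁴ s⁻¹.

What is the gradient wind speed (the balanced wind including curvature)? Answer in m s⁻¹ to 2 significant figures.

33 m s⁻¹

Around a high, pressure-gradient force acts outward with centrifugal, so Coriolis balances both:
fV = (1/ρ)|∂P/∂n| + V²/R  →  V² − fR·V + fR·V_g = 0
With fR = 1.33×10⁻⁴ × 830×10³ m = 110 m/s:
V = [fR − √((fR)² − 4 fR V_g)]/2 = [110 − √(110² − 4×110×23)]/2 = 32.7 m/s
Supergeostrophic (V > V_g = 23 m/s), as expected around a high.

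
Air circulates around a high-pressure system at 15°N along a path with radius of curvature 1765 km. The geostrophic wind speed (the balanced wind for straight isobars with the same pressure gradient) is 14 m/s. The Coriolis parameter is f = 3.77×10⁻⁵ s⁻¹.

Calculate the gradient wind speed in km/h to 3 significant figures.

72.1 km/h

Around a high, pressure-gradient force acts outward with centrifugal, so Coriolis balances both:
fV = (1/ρ)|∂P/∂n| + V²/R  →  V² − fR·V + fR·V_g = 0
With fR = 3.77×10⁻⁵ × 1765×10³ m = 66.5 m/s:
V = [fR − √((fR)² − 4 fR V_g)]/2 = [66.5 − √(66.5² − 4×66.5×14)]/2 = 20 m/s
Supergeostrophic (V > V_g = 14 m/s), as expected around a high.
Converting: 20 m/s × 3.6 = 72.1 km/h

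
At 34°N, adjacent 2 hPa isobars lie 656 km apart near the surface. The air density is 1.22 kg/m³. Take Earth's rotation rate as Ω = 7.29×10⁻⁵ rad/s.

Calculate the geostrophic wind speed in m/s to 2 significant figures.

3.1 m/s

Coriolis parameter at 34°N:
f = 2Ω sin φ = 2 × 7.29×10⁻⁵ × sin 34° = 8.15×10⁻⁵ s⁻¹
Pressure gradient: |∂P/∂n| = 200 Pa / 656000 m = 3.05×10⁻⁴ Pa/m
Geostrophic balance (pressure-gradient force = Coriolis force):
V_g = (1/(fρ)) |∂P/∂n| = 3.05×10⁻⁴ / (8.15×10⁻⁵ × 1.22) = 3.07 m/s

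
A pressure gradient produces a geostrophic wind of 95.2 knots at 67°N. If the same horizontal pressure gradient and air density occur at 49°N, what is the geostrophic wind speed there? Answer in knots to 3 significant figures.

With the same pressure gradient and density, V_g ∝ 1/f ∝ 1/sin φ.
V₂ = V₁ · sin φ₁ / sin φ₂ = 95.2 × sin 67° / sin 49°
V₂ = 95.2 × 0.9205/0.7547 = 116 knots

116 knots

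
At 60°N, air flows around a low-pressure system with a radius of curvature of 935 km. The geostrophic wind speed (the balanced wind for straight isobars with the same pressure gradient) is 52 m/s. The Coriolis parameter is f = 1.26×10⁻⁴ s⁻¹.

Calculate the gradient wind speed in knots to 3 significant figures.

Around a low, centrifugal force acts outward with Coriolis, so pressure-gradient force balances both:
(1/ρ)|∂P/∂n| = fV + V²/R  →  V² + fR·V − fR·V_g = 0
With fR = 1.26×10⁻⁴ × 935×10³ m = 118 m/s:
V = [−fR + √((fR)² + 4 fR V_g)]/2 = [−118 + √(118² + 4×118×52)]/2 = 39.1 m/s
Subgeostrophic (V < V_g = 52 m/s), as expected around a low.
Converting: 39.1 m/s × 1.944 = 75.9 knots

75.9 knots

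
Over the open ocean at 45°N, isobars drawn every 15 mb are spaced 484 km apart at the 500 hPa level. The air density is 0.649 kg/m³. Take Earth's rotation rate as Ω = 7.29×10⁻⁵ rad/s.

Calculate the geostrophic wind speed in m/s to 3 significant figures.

Coriolis parameter at 45°N:
f = 2Ω sin φ = 2 × 7.29×10⁻⁵ × sin 45° = 1.03×10⁻⁴ s⁻¹
Pressure gradient: |∂P/∂n| = 1500 Pa / 484000 m = 3.10×10⁻³ Pa/m
Geostrophic balance (pressure-gradient force = Coriolis force):
V_g = (1/(fρ)) |∂P/∂n| = 3.10×10⁻³ / (1.03×10⁻⁴ × 0.649) = 46.3 m/s

46.3 m/s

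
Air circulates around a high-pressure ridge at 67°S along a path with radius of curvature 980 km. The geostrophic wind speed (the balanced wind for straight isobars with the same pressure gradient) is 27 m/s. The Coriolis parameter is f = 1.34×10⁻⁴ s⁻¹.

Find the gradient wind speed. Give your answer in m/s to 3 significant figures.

38.0 m/s

Around a high, pressure-gradient force acts outward with centrifugal, so Coriolis balances both:
fV = (1/ρ)|∂P/∂n| + V²/R  →  V² − fR·V + fR·V_g = 0
With fR = 1.34×10⁻⁴ × 980×10³ m = 131 m/s:
V = [fR − √((fR)² − 4 fR V_g)]/2 = [131 − √(131² − 4×131×27)]/2 = 38 m/s
Supergeostrophic (V > V_g = 27 m/s), as expected around a high.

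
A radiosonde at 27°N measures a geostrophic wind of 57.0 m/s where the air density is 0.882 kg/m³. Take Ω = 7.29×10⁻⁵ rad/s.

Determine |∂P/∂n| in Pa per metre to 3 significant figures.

Coriolis parameter at 27°N:
f = 2Ω sin φ = 2 × 7.29×10⁻⁵ × sin 27° = 6.62×10⁻⁵ s⁻¹
Geostrophic balance rearranged: |∂P/∂n| = f ρ V_g
|∂P/∂n| = 6.62×10⁻⁵ × 0.882 × 57.0 = 3.33×10⁻³ Pa/m

3.33×10⁻³ Pa/m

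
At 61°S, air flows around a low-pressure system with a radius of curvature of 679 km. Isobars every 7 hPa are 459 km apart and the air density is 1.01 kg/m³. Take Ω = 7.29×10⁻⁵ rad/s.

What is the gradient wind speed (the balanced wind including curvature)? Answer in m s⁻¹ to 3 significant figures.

Coriolis parameter at 61°S:
f = 2Ω sin φ = 2 × 7.29×10⁻⁵ × sin 61° = 1.28×10⁻⁴ s⁻¹
Pressure gradient: |∂P/∂n| = 700 Pa / 459000 m = 1.53×10⁻³ Pa/m
Geostrophic speed: V_g = |∂P/∂n|/(fρ) = 1.53×10⁻³/(1.28×10⁻⁴ × 1.01) = 11.8 m/s
Around a low, centrifugal force acts outward with Coriolis, so pressure-gradient force balances both:
(1/ρ)|∂P/∂n| = fV + V²/R  →  V² + fR·V − fR·V_g = 0
With fR = 1.28×10⁻⁴ × 679×10³ m = 86.6 m/s:
V = [−fR + √((fR)² + 4 fR V_g)]/2 = [−86.6 + √(86.6² + 4×86.6×11.8)]/2 = 10.6 m/s
Subgeostrophic (V < V_g = 11.8 m/s), as expected around a low.

10.6 m s⁻¹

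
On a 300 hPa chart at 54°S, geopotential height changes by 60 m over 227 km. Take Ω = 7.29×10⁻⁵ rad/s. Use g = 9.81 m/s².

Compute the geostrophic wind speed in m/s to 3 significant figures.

Coriolis parameter at 54°S:
f = 2Ω sin φ = 2 × 7.29×10⁻⁵ × sin 54° = 1.18×10⁻⁴ s⁻¹
Height gradient: |∂Z/∂n| = 60 m / 227000 m = 2.64×10⁻⁴
On a pressure surface, geostrophic balance gives V_g = (g/f)|∂Z/∂n|:
V_g = 9.81 × 2.64×10⁻⁴ / 1.18×10⁻⁴ = 22.0 m/s

22.0 m/s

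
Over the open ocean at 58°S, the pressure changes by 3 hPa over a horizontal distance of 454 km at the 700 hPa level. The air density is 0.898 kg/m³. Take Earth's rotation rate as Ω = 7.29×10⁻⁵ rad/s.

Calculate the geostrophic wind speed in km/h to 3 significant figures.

Coriolis parameter at 58°S:
f = 2Ω sin φ = 2 × 7.29×10⁻⁵ × sin 58° = 1.24×10⁻⁴ s⁻¹
Pressure gradient: |∂P/∂n| = 300 Pa / 454000 m = 6.61×10⁻⁴ Pa/m
Geostrophic balance (pressure-gradient force = Coriolis force):
V_g = (1/(fρ)) |∂P/∂n| = 6.61×10⁻⁴ / (1.24×10⁻⁴ × 0.898) = 5.95 m/s
Converting: 5.95 m/s × 3.6 = 21.4 km/h

21.4 km/h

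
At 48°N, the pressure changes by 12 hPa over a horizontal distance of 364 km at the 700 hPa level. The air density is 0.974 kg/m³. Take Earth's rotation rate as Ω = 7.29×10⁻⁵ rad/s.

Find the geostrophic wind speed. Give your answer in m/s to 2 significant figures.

Coriolis parameter at 48°N:
f = 2Ω sin φ = 2 × 7.29×10⁻⁵ × sin 48° = 1.08×10⁻⁴ s⁻¹
Pressure gradient: |∂P/∂n| = 1200 Pa / 364000 m = 3.30×10⁻³ Pa/m
Geostrophic balance (pressure-gradient force = Coriolis force):
V_g = (1/(fρ)) |∂P/∂n| = 3.30×10⁻³ / (1.08×10⁻⁴ × 0.974) = 31.2 m/s

31 m/s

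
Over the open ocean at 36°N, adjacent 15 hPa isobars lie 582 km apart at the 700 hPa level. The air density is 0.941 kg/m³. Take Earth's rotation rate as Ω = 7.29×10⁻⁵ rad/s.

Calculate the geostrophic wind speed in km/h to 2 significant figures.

120 km/h

Coriolis parameter at 36°N:
f = 2Ω sin φ = 2 × 7.29×10⁻⁵ × sin 36° = 8.57×10⁻⁵ s⁻¹
Pressure gradient: |∂P/∂n| = 1500 Pa / 582000 m = 2.58×10⁻³ Pa/m
Geostrophic balance (pressure-gradient force = Coriolis force):
V_g = (1/(fρ)) |∂P/∂n| = 2.58×10⁻³ / (8.57×10⁻⁵ × 0.941) = 32.0 m/s
Converting: 32.0 m/s × 3.6 = 120 km/h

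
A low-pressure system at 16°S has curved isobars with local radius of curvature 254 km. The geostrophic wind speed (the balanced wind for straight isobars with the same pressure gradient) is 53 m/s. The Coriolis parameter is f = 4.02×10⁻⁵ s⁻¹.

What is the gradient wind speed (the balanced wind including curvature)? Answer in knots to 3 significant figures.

36.4 knots

Around a low, centrifugal force acts outward with Coriolis, so pressure-gradient force balances both:
(1/ρ)|∂P/∂n| = fV + V²/R  →  V² + fR·V − fR·V_g = 0
With fR = 4.02×10⁻⁵ × 254×10³ m = 10.2 m/s:
V = [−fR + √((fR)² + 4 fR V_g)]/2 = [−10.2 + √(10.2² + 4×10.2×53)]/2 = 18.7 m/s
Subgeostrophic (V < V_g = 53 m/s), as expected around a low.
Converting: 18.7 m/s × 1.944 = 36.4 knots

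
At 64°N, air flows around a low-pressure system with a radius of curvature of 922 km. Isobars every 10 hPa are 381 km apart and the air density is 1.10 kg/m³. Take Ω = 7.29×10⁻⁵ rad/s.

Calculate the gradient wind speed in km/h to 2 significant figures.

Coriolis parameter at 64°N:
f = 2Ω sin φ = 2 × 7.29×10⁻⁵ × sin 64° = 1.31×10⁻⁴ s⁻¹
Pressure gradient: |∂P/∂n| = 1000 Pa / 381000 m = 2.62×10⁻³ Pa/m
Geostrophic speed: V_g = |∂P/∂n|/(fρ) = 2.62×10⁻³/(1.31×10⁻⁴ × 1.10) = 18.2 m/s
Around a low, centrifugal force acts outward with Coriolis, so pressure-gradient force balances both:
(1/ρ)|∂P/∂n| = fV + V²/R  →  V² + fR·V − fR·V_g = 0
With fR = 1.31×10⁻⁴ × 922×10³ m = 121 m/s:
V = [−fR + √((fR)² + 4 fR V_g)]/2 = [−121 + √(121² + 4×121×18.2)]/2 = 16.1 m/s
Subgeostrophic (V < V_g = 18.2 m/s), as expected around a low.
Converting: 16.1 m/s × 3.6 = 58 km/h

58 km/h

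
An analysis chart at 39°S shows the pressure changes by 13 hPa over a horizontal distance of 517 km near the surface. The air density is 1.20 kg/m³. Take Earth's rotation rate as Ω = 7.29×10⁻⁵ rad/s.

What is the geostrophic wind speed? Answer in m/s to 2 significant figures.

Coriolis parameter at 39°S:
f = 2Ω sin φ = 2 × 7.29×10⁻⁵ × sin 39° = 9.18×10⁻⁵ s⁻¹
Pressure gradient: |∂P/∂n| = 1300 Pa / 517000 m = 2.51×10⁻³ Pa/m
Geostrophic balance (pressure-gradient force = Coriolis force):
V_g = (1/(fρ)) |∂P/∂n| = 2.51×10⁻³ / (9.18×10⁻⁵ × 1.20) = 22.8 m/s

23 m/s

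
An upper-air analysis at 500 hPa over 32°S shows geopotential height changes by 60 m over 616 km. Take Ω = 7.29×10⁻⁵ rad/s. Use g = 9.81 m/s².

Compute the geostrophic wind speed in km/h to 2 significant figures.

45 km/h

Coriolis parameter at 32°S:
f = 2Ω sin φ = 2 × 7.29×10⁻⁵ × sin 32° = 7.73×10⁻⁵ s⁻¹
Height gradient: |∂Z/∂n| = 60 m / 616000 m = 9.74×10⁻⁵
On a pressure surface, geostrophic balance gives V_g = (g/f)|∂Z/∂n|:
V_g = 9.81 × 9.74×10⁻⁵ / 7.73×10⁻⁵ = 12.4 m/s
Converting: 12.4 m/s × 3.6 = 45 km/h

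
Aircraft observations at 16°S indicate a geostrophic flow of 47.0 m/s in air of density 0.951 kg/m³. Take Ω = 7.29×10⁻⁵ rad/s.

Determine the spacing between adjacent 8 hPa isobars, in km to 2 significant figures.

450 km

Coriolis parameter at 16°S:
f = 2Ω sin φ = 2 × 7.29×10⁻⁵ × sin 16° = 4.02×10⁻⁵ s⁻¹
Geostrophic balance rearranged: |∂P/∂n| = f ρ V_g
|∂P/∂n| = 4.02×10⁻⁵ × 0.951 × 47.0 = 1.80×10⁻³ Pa/m
Isobar spacing: Δn = ΔP/|∂P/∂n| = 800 Pa / 1.80×10⁻³ Pa/m = 445365 m ≈ 450 km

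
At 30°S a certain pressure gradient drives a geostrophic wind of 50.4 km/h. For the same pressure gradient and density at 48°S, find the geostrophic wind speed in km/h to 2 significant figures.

34 km/h

With the same pressure gradient and density, V_g ∝ 1/f ∝ 1/sin φ.
V₂ = V₁ · sin φ₁ / sin φ₂ = 50.4 × sin 30° / sin 48°
V₂ = 50.4 × 0.5000/0.7431 = 34 km/h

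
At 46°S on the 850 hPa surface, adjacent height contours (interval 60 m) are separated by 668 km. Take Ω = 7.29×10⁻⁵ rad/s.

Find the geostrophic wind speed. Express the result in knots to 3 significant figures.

16.3 knots

Coriolis parameter at 46°S:
f = 2Ω sin φ = 2 × 7.29×10⁻⁵ × sin 46° = 1.05×10⁻⁴ s⁻¹
Height gradient: |∂Z/∂n| = 60 m / 668000 m = 8.98×10⁻⁵
On a pressure surface, geostrophic balance gives V_g = (g/f)|∂Z/∂n|:
V_g = 9.81 × 8.98×10⁻⁵ / 1.05×10⁻⁴ = 8.40 m/s
Converting: 8.40 m/s × 1.944 = 16.3 knots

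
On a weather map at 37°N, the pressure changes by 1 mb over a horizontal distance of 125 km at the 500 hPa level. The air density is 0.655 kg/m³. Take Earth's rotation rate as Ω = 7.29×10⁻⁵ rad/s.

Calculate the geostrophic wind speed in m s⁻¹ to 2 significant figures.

14 m s⁻¹

Coriolis parameter at 37°N:
f = 2Ω sin φ = 2 × 7.29×10⁻⁵ × sin 37° = 8.77×10⁻⁵ s⁻¹
Pressure gradient: |∂P/∂n| = 100 Pa / 125000 m = 8.00×10⁻⁴ Pa/m
Geostrophic balance (pressure-gradient force = Coriolis force):
V_g = (1/(fρ)) |∂P/∂n| = 8.00×10⁻⁴ / (8.77×10⁻⁵ × 0.655) = 13.9 m/s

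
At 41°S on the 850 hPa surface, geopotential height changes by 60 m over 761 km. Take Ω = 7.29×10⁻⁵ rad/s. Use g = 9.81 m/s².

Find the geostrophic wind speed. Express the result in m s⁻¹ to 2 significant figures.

Coriolis parameter at 41°S:
f = 2Ω sin φ = 2 × 7.29×10⁻⁵ × sin 41° = 9.57×10⁻⁵ s⁻¹
Height gradient: |∂Z/∂n| = 60 m / 761000 m = 7.88×10⁻⁵
On a pressure surface, geostrophic balance gives V_g = (g/f)|∂Z/∂n|:
V_g = 9.81 × 7.88×10⁻⁵ / 9.57×10⁻⁵ = 8.09 m/s

8.1 m s⁻¹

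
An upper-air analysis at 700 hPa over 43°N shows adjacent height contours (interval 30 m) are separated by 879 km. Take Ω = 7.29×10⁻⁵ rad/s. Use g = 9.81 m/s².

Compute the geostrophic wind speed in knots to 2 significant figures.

6.5 knots

Coriolis parameter at 43°N:
f = 2Ω sin φ = 2 × 7.29×10⁻⁵ × sin 43° = 9.94×10⁻⁵ s⁻¹
Height gradient: |∂Z/∂n| = 30 m / 879000 m = 3.41×10⁻⁵
On a pressure surface, geostrophic balance gives V_g = (g/f)|∂Z/∂n|:
V_g = 9.81 × 3.41×10⁻⁵ / 9.94×10⁻⁵ = 3.37 m/s
Converting: 3.37 m/s × 1.944 = 6.5 knots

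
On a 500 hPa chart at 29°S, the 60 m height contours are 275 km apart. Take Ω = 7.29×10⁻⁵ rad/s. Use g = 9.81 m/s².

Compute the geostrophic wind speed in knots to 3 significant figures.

58.9 knots

Coriolis parameter at 29°S:
f = 2Ω sin φ = 2 × 7.29×10⁻⁵ × sin 29° = 7.07×10⁻⁵ s⁻¹
Height gradient: |∂Z/∂n| = 60 m / 275000 m = 2.18×10⁻⁴
On a pressure surface, geostrophic balance gives V_g = (g/f)|∂Z/∂n|:
V_g = 9.81 × 2.18×10⁻⁴ / 7.07×10⁻⁵ = 30.3 m/s
Converting: 30.3 m/s × 1.944 = 58.9 knots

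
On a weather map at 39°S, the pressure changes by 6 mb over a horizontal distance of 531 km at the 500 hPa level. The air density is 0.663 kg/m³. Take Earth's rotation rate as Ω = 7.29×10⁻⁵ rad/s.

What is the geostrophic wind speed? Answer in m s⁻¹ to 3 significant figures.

18.6 m s⁻¹

Coriolis parameter at 39°S:
f = 2Ω sin φ = 2 × 7.29×10⁻⁵ × sin 39° = 9.18×10⁻⁵ s⁻¹
Pressure gradient: |∂P/∂n| = 600 Pa / 531000 m = 1.13×10⁻³ Pa/m
Geostrophic balance (pressure-gradient force = Coriolis force):
V_g = (1/(fρ)) |∂P/∂n| = 1.13×10⁻³ / (9.18×10⁻⁵ × 0.663) = 18.6 m/s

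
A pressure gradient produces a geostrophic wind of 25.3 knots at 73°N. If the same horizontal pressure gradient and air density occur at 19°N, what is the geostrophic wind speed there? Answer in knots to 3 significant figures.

With the same pressure gradient and density, V_g ∝ 1/f ∝ 1/sin φ.
V₂ = V₁ · sin φ₁ / sin φ₂ = 25.3 × sin 73° / sin 19°
V₂ = 25.3 × 0.9563/0.3256 = 74.3 knots

74.3 knots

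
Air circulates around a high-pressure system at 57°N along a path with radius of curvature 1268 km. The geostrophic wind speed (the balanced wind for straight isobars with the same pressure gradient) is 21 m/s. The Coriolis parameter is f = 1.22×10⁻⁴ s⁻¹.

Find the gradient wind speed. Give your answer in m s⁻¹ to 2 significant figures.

Around a high, pressure-gradient force acts outward with centrifugal, so Coriolis balances both:
fV = (1/ρ)|∂P/∂n| + V²/R  →  V² − fR·V + fR·V_g = 0
With fR = 1.22×10⁻⁴ × 1268×10³ m = 155 m/s:
V = [fR − √((fR)² − 4 fR V_g)]/2 = [155 − √(155² − 4×155×21)]/2 = 25.1 m/s
Supergeostrophic (V > V_g = 21 m/s), as expected around a high.

25 m s⁻¹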